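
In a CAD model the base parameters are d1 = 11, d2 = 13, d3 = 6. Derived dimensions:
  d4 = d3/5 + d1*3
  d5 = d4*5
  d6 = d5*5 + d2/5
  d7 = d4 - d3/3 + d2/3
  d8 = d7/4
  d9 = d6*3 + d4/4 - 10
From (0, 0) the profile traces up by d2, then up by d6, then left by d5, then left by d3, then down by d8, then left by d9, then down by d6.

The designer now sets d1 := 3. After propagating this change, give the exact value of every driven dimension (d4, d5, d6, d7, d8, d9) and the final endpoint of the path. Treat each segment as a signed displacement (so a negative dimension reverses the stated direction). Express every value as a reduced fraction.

Apply edit: d1 := 3
  d4 = d3/5 + d1*3 = 51/5
  d5 = d4*5 = 51
  d6 = d5*5 + d2/5 = 1288/5
  d7 = d4 - d3/3 + d2/3 = 188/15
  d8 = d7/4 = 47/15
  d9 = d6*3 + d4/4 - 10 = 15307/20
Walk from origin (0, 0):
  seg 1: up by d2 = 13 → (0, 13)
  seg 2: up by d6 = 1288/5 → (0, 1353/5)
  seg 3: left by d5 = 51 → (-51, 1353/5)
  seg 4: left by d3 = 6 → (-57, 1353/5)
  seg 5: down by d8 = 47/15 → (-57, 4012/15)
  seg 6: left by d9 = 15307/20 → (-16447/20, 4012/15)
  seg 7: down by d6 = 1288/5 → (-16447/20, 148/15)

d4 = 51/5
d5 = 51
d6 = 1288/5
d7 = 188/15
d8 = 47/15
d9 = 15307/20
endpoint = (-16447/20, 148/15)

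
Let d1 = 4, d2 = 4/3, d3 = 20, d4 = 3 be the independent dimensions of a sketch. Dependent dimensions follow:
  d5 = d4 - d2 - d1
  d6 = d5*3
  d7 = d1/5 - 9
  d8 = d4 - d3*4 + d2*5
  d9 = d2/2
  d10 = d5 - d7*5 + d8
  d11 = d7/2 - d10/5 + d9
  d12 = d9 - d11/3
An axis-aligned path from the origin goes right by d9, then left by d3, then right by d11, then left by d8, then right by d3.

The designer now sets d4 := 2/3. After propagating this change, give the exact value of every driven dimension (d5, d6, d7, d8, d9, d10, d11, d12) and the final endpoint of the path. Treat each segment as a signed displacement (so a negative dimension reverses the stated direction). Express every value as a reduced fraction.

d5 = -14/3
d6 = -14
d7 = -41/5
d8 = -218/3
d9 = 2/3
d10 = -109/3
d11 = 23/6
d12 = -11/18
endpoint = (463/6, 0)

Apply edit: d4 := 2/3
  d5 = d4 - d2 - d1 = -14/3
  d6 = d5*3 = -14
  d7 = d1/5 - 9 = -41/5
  d8 = d4 - d3*4 + d2*5 = -218/3
  d9 = d2/2 = 2/3
  d10 = d5 - d7*5 + d8 = -109/3
  d11 = d7/2 - d10/5 + d9 = 23/6
  d12 = d9 - d11/3 = -11/18
Walk from origin (0, 0):
  seg 1: right by d9 = 2/3 → (2/3, 0)
  seg 2: left by d3 = 20 → (-58/3, 0)
  seg 3: right by d11 = 23/6 → (-31/2, 0)
  seg 4: left by d8 = -218/3 → (343/6, 0)
  seg 5: right by d3 = 20 → (463/6, 0)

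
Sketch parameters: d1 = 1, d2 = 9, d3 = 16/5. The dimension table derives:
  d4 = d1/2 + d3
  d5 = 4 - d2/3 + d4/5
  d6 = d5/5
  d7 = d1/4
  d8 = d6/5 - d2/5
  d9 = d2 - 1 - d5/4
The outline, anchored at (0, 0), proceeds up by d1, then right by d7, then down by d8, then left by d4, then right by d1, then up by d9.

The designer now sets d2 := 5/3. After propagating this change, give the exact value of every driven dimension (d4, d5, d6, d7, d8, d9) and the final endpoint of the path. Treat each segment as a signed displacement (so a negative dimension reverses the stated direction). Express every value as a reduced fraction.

d4 = 37/10
d5 = 1883/450
d6 = 1883/2250
d7 = 1/4
d8 = -1867/11250
d9 = -683/1800
endpoint = (-49/20, 35393/45000)

Apply edit: d2 := 5/3
  d4 = d1/2 + d3 = 37/10
  d5 = 4 - d2/3 + d4/5 = 1883/450
  d6 = d5/5 = 1883/2250
  d7 = d1/4 = 1/4
  d8 = d6/5 - d2/5 = -1867/11250
  d9 = d2 - 1 - d5/4 = -683/1800
Walk from origin (0, 0):
  seg 1: up by d1 = 1 → (0, 1)
  seg 2: right by d7 = 1/4 → (1/4, 1)
  seg 3: down by d8 = -1867/11250 → (1/4, 13117/11250)
  seg 4: left by d4 = 37/10 → (-69/20, 13117/11250)
  seg 5: right by d1 = 1 → (-49/20, 13117/11250)
  seg 6: up by d9 = -683/1800 → (-49/20, 35393/45000)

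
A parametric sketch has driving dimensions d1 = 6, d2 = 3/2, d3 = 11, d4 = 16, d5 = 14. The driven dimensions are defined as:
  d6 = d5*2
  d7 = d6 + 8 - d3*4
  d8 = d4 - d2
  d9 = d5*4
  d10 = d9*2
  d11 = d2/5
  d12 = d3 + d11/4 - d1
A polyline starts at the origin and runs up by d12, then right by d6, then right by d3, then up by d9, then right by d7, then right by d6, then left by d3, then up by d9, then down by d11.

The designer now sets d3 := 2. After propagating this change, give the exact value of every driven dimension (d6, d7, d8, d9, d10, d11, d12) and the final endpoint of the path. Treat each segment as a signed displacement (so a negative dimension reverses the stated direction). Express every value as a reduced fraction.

Apply edit: d3 := 2
  d6 = d5*2 = 28
  d7 = d6 + 8 - d3*4 = 28
  d8 = d4 - d2 = 29/2
  d9 = d5*4 = 56
  d10 = d9*2 = 112
  d11 = d2/5 = 3/10
  d12 = d3 + d11/4 - d1 = -157/40
Walk from origin (0, 0):
  seg 1: up by d12 = -157/40 → (0, -157/40)
  seg 2: right by d6 = 28 → (28, -157/40)
  seg 3: right by d3 = 2 → (30, -157/40)
  seg 4: up by d9 = 56 → (30, 2083/40)
  seg 5: right by d7 = 28 → (58, 2083/40)
  seg 6: right by d6 = 28 → (86, 2083/40)
  seg 7: left by d3 = 2 → (84, 2083/40)
  seg 8: up by d9 = 56 → (84, 4323/40)
  seg 9: down by d11 = 3/10 → (84, 4311/40)

d6 = 28
d7 = 28
d8 = 29/2
d9 = 56
d10 = 112
d11 = 3/10
d12 = -157/40
endpoint = (84, 4311/40)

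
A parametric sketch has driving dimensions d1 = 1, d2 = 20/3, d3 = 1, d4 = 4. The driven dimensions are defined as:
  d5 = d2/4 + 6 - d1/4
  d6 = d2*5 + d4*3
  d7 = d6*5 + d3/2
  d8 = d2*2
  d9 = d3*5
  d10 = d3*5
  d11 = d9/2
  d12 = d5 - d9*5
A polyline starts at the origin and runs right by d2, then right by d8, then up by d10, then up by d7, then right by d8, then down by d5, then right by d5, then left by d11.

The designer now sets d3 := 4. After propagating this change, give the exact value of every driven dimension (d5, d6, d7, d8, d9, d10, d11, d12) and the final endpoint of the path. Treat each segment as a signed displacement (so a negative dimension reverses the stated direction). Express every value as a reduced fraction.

Apply edit: d3 := 4
  d5 = d2/4 + 6 - d1/4 = 89/12
  d6 = d2*5 + d4*3 = 136/3
  d7 = d6*5 + d3/2 = 686/3
  d8 = d2*2 = 40/3
  d9 = d3*5 = 20
  d10 = d3*5 = 20
  d11 = d9/2 = 10
  d12 = d5 - d9*5 = -1111/12
Walk from origin (0, 0):
  seg 1: right by d2 = 20/3 → (20/3, 0)
  seg 2: right by d8 = 40/3 → (20, 0)
  seg 3: up by d10 = 20 → (20, 20)
  seg 4: up by d7 = 686/3 → (20, 746/3)
  seg 5: right by d8 = 40/3 → (100/3, 746/3)
  seg 6: down by d5 = 89/12 → (100/3, 965/4)
  seg 7: right by d5 = 89/12 → (163/4, 965/4)
  seg 8: left by d11 = 10 → (123/4, 965/4)

d5 = 89/12
d6 = 136/3
d7 = 686/3
d8 = 40/3
d9 = 20
d10 = 20
d11 = 10
d12 = -1111/12
endpoint = (123/4, 965/4)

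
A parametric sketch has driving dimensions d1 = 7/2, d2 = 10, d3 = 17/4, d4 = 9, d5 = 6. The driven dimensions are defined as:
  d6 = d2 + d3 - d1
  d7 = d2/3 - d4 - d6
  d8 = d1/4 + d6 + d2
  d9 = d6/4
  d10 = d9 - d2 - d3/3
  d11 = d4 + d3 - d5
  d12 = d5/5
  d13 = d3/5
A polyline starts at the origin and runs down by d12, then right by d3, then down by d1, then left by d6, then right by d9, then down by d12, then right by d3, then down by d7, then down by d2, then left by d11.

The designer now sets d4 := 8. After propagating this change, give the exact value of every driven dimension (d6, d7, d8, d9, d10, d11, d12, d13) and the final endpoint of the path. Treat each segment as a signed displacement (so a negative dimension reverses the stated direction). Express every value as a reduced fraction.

d6 = 43/4
d7 = -185/12
d8 = 173/8
d9 = 43/16
d10 = -419/48
d11 = 25/4
d12 = 6/5
d13 = 17/20
endpoint = (-93/16, -29/60)

Apply edit: d4 := 8
  d6 = d2 + d3 - d1 = 43/4
  d7 = d2/3 - d4 - d6 = -185/12
  d8 = d1/4 + d6 + d2 = 173/8
  d9 = d6/4 = 43/16
  d10 = d9 - d2 - d3/3 = -419/48
  d11 = d4 + d3 - d5 = 25/4
  d12 = d5/5 = 6/5
  d13 = d3/5 = 17/20
Walk from origin (0, 0):
  seg 1: down by d12 = 6/5 → (0, -6/5)
  seg 2: right by d3 = 17/4 → (17/4, -6/5)
  seg 3: down by d1 = 7/2 → (17/4, -47/10)
  seg 4: left by d6 = 43/4 → (-13/2, -47/10)
  seg 5: right by d9 = 43/16 → (-61/16, -47/10)
  seg 6: down by d12 = 6/5 → (-61/16, -59/10)
  seg 7: right by d3 = 17/4 → (7/16, -59/10)
  seg 8: down by d7 = -185/12 → (7/16, 571/60)
  seg 9: down by d2 = 10 → (7/16, -29/60)
  seg 10: left by d11 = 25/4 → (-93/16, -29/60)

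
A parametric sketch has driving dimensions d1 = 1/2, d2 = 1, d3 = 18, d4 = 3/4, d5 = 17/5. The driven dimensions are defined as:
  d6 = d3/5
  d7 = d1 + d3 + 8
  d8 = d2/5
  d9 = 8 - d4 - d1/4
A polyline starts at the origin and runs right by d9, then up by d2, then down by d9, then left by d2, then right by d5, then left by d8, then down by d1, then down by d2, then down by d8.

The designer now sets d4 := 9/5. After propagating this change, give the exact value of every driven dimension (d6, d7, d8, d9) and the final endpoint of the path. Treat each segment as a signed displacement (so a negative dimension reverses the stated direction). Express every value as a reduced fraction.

Apply edit: d4 := 9/5
  d6 = d3/5 = 18/5
  d7 = d1 + d3 + 8 = 53/2
  d8 = d2/5 = 1/5
  d9 = 8 - d4 - d1/4 = 243/40
Walk from origin (0, 0):
  seg 1: right by d9 = 243/40 → (243/40, 0)
  seg 2: up by d2 = 1 → (243/40, 1)
  seg 3: down by d9 = 243/40 → (243/40, -203/40)
  seg 4: left by d2 = 1 → (203/40, -203/40)
  seg 5: right by d5 = 17/5 → (339/40, -203/40)
  seg 6: left by d8 = 1/5 → (331/40, -203/40)
  seg 7: down by d1 = 1/2 → (331/40, -223/40)
  seg 8: down by d2 = 1 → (331/40, -263/40)
  seg 9: down by d8 = 1/5 → (331/40, -271/40)

d6 = 18/5
d7 = 53/2
d8 = 1/5
d9 = 243/40
endpoint = (331/40, -271/40)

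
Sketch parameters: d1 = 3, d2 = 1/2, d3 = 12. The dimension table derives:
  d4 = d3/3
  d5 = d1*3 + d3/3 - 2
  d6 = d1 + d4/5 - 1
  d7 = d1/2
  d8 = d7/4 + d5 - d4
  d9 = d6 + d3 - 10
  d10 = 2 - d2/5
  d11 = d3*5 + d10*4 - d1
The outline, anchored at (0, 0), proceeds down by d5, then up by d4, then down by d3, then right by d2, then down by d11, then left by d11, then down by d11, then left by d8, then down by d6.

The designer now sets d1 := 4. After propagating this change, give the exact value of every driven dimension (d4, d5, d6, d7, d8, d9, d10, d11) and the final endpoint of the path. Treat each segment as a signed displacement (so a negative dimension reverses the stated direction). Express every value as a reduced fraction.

Apply edit: d1 := 4
  d4 = d3/3 = 4
  d5 = d1*3 + d3/3 - 2 = 14
  d6 = d1 + d4/5 - 1 = 19/5
  d7 = d1/2 = 2
  d8 = d7/4 + d5 - d4 = 21/2
  d9 = d6 + d3 - 10 = 29/5
  d10 = 2 - d2/5 = 19/10
  d11 = d3*5 + d10*4 - d1 = 318/5
Walk from origin (0, 0):
  seg 1: down by d5 = 14 → (0, -14)
  seg 2: up by d4 = 4 → (0, -10)
  seg 3: down by d3 = 12 → (0, -22)
  seg 4: right by d2 = 1/2 → (1/2, -22)
  seg 5: down by d11 = 318/5 → (1/2, -428/5)
  seg 6: left by d11 = 318/5 → (-631/10, -428/5)
  seg 7: down by d11 = 318/5 → (-631/10, -746/5)
  seg 8: left by d8 = 21/2 → (-368/5, -746/5)
  seg 9: down by d6 = 19/5 → (-368/5, -153)

d4 = 4
d5 = 14
d6 = 19/5
d7 = 2
d8 = 21/2
d9 = 29/5
d10 = 19/10
d11 = 318/5
endpoint = (-368/5, -153)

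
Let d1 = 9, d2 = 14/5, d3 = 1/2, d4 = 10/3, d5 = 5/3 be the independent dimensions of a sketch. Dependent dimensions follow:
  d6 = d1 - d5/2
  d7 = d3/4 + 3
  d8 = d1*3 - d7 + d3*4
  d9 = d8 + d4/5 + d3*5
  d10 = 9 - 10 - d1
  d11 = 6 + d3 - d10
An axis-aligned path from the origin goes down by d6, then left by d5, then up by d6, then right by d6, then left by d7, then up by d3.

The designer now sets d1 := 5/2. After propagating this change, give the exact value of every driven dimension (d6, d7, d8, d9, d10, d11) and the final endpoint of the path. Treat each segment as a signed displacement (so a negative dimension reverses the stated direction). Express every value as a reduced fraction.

d6 = 5/3
d7 = 25/8
d8 = 51/8
d9 = 229/24
d10 = -7/2
d11 = 10
endpoint = (-25/8, 1/2)

Apply edit: d1 := 5/2
  d6 = d1 - d5/2 = 5/3
  d7 = d3/4 + 3 = 25/8
  d8 = d1*3 - d7 + d3*4 = 51/8
  d9 = d8 + d4/5 + d3*5 = 229/24
  d10 = 9 - 10 - d1 = -7/2
  d11 = 6 + d3 - d10 = 10
Walk from origin (0, 0):
  seg 1: down by d6 = 5/3 → (0, -5/3)
  seg 2: left by d5 = 5/3 → (-5/3, -5/3)
  seg 3: up by d6 = 5/3 → (-5/3, 0)
  seg 4: right by d6 = 5/3 → (0, 0)
  seg 5: left by d7 = 25/8 → (-25/8, 0)
  seg 6: up by d3 = 1/2 → (-25/8, 1/2)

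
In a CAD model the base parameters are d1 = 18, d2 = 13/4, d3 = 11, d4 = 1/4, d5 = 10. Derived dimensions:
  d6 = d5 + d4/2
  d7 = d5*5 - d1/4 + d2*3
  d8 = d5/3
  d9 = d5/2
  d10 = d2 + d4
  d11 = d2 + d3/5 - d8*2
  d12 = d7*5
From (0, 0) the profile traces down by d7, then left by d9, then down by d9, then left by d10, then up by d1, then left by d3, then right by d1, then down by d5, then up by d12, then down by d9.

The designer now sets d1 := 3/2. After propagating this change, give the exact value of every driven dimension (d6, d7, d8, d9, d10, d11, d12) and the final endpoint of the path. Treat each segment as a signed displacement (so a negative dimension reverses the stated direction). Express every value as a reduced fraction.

Apply edit: d1 := 3/2
  d6 = d5 + d4/2 = 81/8
  d7 = d5*5 - d1/4 + d2*3 = 475/8
  d8 = d5/3 = 10/3
  d9 = d5/2 = 5
  d10 = d2 + d4 = 7/2
  d11 = d2 + d3/5 - d8*2 = -73/60
  d12 = d7*5 = 2375/8
Walk from origin (0, 0):
  seg 1: down by d7 = 475/8 → (0, -475/8)
  seg 2: left by d9 = 5 → (-5, -475/8)
  seg 3: down by d9 = 5 → (-5, -515/8)
  seg 4: left by d10 = 7/2 → (-17/2, -515/8)
  seg 5: up by d1 = 3/2 → (-17/2, -503/8)
  seg 6: left by d3 = 11 → (-39/2, -503/8)
  seg 7: right by d1 = 3/2 → (-18, -503/8)
  seg 8: down by d5 = 10 → (-18, -583/8)
  seg 9: up by d12 = 2375/8 → (-18, 224)
  seg 10: down by d9 = 5 → (-18, 219)

d6 = 81/8
d7 = 475/8
d8 = 10/3
d9 = 5
d10 = 7/2
d11 = -73/60
d12 = 2375/8
endpoint = (-18, 219)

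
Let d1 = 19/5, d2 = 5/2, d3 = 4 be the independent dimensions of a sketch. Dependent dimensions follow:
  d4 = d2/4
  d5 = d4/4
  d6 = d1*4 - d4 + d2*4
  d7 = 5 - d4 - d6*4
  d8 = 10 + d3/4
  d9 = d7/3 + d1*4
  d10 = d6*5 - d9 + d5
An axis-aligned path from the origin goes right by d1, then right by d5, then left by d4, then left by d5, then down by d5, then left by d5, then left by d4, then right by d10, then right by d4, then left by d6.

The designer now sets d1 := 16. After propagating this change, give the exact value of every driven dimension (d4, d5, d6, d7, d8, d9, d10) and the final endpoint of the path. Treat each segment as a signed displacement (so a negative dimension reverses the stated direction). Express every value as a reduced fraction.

d4 = 5/8
d5 = 5/32
d6 = 587/8
d7 = -2313/8
d8 = 11
d9 = -259/8
d10 = 12781/32
endpoint = (1365/4, -5/32)

Apply edit: d1 := 16
  d4 = d2/4 = 5/8
  d5 = d4/4 = 5/32
  d6 = d1*4 - d4 + d2*4 = 587/8
  d7 = 5 - d4 - d6*4 = -2313/8
  d8 = 10 + d3/4 = 11
  d9 = d7/3 + d1*4 = -259/8
  d10 = d6*5 - d9 + d5 = 12781/32
Walk from origin (0, 0):
  seg 1: right by d1 = 16 → (16, 0)
  seg 2: right by d5 = 5/32 → (517/32, 0)
  seg 3: left by d4 = 5/8 → (497/32, 0)
  seg 4: left by d5 = 5/32 → (123/8, 0)
  seg 5: down by d5 = 5/32 → (123/8, -5/32)
  seg 6: left by d5 = 5/32 → (487/32, -5/32)
  seg 7: left by d4 = 5/8 → (467/32, -5/32)
  seg 8: right by d10 = 12781/32 → (414, -5/32)
  seg 9: right by d4 = 5/8 → (3317/8, -5/32)
  seg 10: left by d6 = 587/8 → (1365/4, -5/32)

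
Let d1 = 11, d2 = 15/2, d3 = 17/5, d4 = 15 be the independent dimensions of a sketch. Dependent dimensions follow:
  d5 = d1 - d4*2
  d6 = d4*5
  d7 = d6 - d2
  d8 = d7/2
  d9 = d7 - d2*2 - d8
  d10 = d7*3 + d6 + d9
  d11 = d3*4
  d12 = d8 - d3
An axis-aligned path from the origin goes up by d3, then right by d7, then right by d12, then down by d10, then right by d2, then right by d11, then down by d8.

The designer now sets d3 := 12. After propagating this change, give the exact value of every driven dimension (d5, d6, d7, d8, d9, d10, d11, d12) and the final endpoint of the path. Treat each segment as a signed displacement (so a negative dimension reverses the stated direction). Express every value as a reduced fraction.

d5 = -19
d6 = 75
d7 = 135/2
d8 = 135/4
d9 = 75/4
d10 = 1185/4
d11 = 48
d12 = 87/4
endpoint = (579/4, -318)

Apply edit: d3 := 12
  d5 = d1 - d4*2 = -19
  d6 = d4*5 = 75
  d7 = d6 - d2 = 135/2
  d8 = d7/2 = 135/4
  d9 = d7 - d2*2 - d8 = 75/4
  d10 = d7*3 + d6 + d9 = 1185/4
  d11 = d3*4 = 48
  d12 = d8 - d3 = 87/4
Walk from origin (0, 0):
  seg 1: up by d3 = 12 → (0, 12)
  seg 2: right by d7 = 135/2 → (135/2, 12)
  seg 3: right by d12 = 87/4 → (357/4, 12)
  seg 4: down by d10 = 1185/4 → (357/4, -1137/4)
  seg 5: right by d2 = 15/2 → (387/4, -1137/4)
  seg 6: right by d11 = 48 → (579/4, -1137/4)
  seg 7: down by d8 = 135/4 → (579/4, -318)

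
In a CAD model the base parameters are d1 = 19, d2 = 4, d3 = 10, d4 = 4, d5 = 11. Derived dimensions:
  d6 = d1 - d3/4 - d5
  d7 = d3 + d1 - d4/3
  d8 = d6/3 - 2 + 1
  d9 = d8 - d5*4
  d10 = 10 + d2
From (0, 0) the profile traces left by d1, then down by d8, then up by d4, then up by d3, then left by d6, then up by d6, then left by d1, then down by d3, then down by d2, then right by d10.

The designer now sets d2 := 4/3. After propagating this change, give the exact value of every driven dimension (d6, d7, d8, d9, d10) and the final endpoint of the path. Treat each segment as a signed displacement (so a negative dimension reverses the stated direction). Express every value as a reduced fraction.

Apply edit: d2 := 4/3
  d6 = d1 - d3/4 - d5 = 11/2
  d7 = d3 + d1 - d4/3 = 83/3
  d8 = d6/3 - 2 + 1 = 5/6
  d9 = d8 - d5*4 = -259/6
  d10 = 10 + d2 = 34/3
Walk from origin (0, 0):
  seg 1: left by d1 = 19 → (-19, 0)
  seg 2: down by d8 = 5/6 → (-19, -5/6)
  seg 3: up by d4 = 4 → (-19, 19/6)
  seg 4: up by d3 = 10 → (-19, 79/6)
  seg 5: left by d6 = 11/2 → (-49/2, 79/6)
  seg 6: up by d6 = 11/2 → (-49/2, 56/3)
  seg 7: left by d1 = 19 → (-87/2, 56/3)
  seg 8: down by d3 = 10 → (-87/2, 26/3)
  seg 9: down by d2 = 4/3 → (-87/2, 22/3)
  seg 10: right by d10 = 34/3 → (-193/6, 22/3)

d6 = 11/2
d7 = 83/3
d8 = 5/6
d9 = -259/6
d10 = 34/3
endpoint = (-193/6, 22/3)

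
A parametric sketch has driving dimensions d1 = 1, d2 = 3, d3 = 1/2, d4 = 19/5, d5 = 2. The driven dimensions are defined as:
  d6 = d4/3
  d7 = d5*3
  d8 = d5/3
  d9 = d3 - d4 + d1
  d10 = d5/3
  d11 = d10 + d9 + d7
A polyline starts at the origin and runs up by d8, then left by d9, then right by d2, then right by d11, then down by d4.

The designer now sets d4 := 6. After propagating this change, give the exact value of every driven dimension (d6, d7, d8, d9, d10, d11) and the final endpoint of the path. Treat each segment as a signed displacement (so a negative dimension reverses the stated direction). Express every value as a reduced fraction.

d6 = 2
d7 = 6
d8 = 2/3
d9 = -9/2
d10 = 2/3
d11 = 13/6
endpoint = (29/3, -16/3)

Apply edit: d4 := 6
  d6 = d4/3 = 2
  d7 = d5*3 = 6
  d8 = d5/3 = 2/3
  d9 = d3 - d4 + d1 = -9/2
  d10 = d5/3 = 2/3
  d11 = d10 + d9 + d7 = 13/6
Walk from origin (0, 0):
  seg 1: up by d8 = 2/3 → (0, 2/3)
  seg 2: left by d9 = -9/2 → (9/2, 2/3)
  seg 3: right by d2 = 3 → (15/2, 2/3)
  seg 4: right by d11 = 13/6 → (29/3, 2/3)
  seg 5: down by d4 = 6 → (29/3, -16/3)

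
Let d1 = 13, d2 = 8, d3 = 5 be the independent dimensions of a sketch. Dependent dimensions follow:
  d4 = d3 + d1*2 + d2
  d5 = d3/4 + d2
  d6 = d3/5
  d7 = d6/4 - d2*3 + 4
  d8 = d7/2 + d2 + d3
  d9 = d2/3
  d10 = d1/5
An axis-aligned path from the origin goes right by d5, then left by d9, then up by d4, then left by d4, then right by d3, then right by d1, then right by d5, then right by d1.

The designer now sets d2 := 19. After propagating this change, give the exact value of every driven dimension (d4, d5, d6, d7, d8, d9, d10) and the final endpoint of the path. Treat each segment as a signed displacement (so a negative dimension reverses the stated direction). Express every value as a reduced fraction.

Apply edit: d2 := 19
  d4 = d3 + d1*2 + d2 = 50
  d5 = d3/4 + d2 = 81/4
  d6 = d3/5 = 1
  d7 = d6/4 - d2*3 + 4 = -211/4
  d8 = d7/2 + d2 + d3 = -19/8
  d9 = d2/3 = 19/3
  d10 = d1/5 = 13/5
Walk from origin (0, 0):
  seg 1: right by d5 = 81/4 → (81/4, 0)
  seg 2: left by d9 = 19/3 → (167/12, 0)
  seg 3: up by d4 = 50 → (167/12, 50)
  seg 4: left by d4 = 50 → (-433/12, 50)
  seg 5: right by d3 = 5 → (-373/12, 50)
  seg 6: right by d1 = 13 → (-217/12, 50)
  seg 7: right by d5 = 81/4 → (13/6, 50)
  seg 8: right by d1 = 13 → (91/6, 50)

d4 = 50
d5 = 81/4
d6 = 1
d7 = -211/4
d8 = -19/8
d9 = 19/3
d10 = 13/5
endpoint = (91/6, 50)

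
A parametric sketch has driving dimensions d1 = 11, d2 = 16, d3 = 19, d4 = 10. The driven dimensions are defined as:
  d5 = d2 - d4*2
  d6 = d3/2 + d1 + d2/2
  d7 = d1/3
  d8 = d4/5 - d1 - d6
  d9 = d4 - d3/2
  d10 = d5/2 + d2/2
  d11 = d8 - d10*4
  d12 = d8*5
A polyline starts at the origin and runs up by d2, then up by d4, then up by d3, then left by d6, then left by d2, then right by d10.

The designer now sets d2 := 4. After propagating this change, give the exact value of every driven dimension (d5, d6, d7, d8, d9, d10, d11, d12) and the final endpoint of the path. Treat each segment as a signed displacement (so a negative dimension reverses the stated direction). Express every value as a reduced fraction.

Apply edit: d2 := 4
  d5 = d2 - d4*2 = -16
  d6 = d3/2 + d1 + d2/2 = 45/2
  d7 = d1/3 = 11/3
  d8 = d4/5 - d1 - d6 = -63/2
  d9 = d4 - d3/2 = 1/2
  d10 = d5/2 + d2/2 = -6
  d11 = d8 - d10*4 = -15/2
  d12 = d8*5 = -315/2
Walk from origin (0, 0):
  seg 1: up by d2 = 4 → (0, 4)
  seg 2: up by d4 = 10 → (0, 14)
  seg 3: up by d3 = 19 → (0, 33)
  seg 4: left by d6 = 45/2 → (-45/2, 33)
  seg 5: left by d2 = 4 → (-53/2, 33)
  seg 6: right by d10 = -6 → (-65/2, 33)

d5 = -16
d6 = 45/2
d7 = 11/3
d8 = -63/2
d9 = 1/2
d10 = -6
d11 = -15/2
d12 = -315/2
endpoint = (-65/2, 33)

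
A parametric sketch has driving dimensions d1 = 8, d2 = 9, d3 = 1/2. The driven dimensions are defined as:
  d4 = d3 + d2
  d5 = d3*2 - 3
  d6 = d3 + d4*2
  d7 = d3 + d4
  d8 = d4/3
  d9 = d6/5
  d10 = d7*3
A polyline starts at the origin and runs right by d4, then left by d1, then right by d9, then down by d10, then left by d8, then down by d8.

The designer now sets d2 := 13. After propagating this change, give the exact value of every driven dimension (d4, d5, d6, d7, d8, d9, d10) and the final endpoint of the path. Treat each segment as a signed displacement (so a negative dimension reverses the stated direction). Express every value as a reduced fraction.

d4 = 27/2
d5 = -2
d6 = 55/2
d7 = 14
d8 = 9/2
d9 = 11/2
d10 = 42
endpoint = (13/2, -93/2)

Apply edit: d2 := 13
  d4 = d3 + d2 = 27/2
  d5 = d3*2 - 3 = -2
  d6 = d3 + d4*2 = 55/2
  d7 = d3 + d4 = 14
  d8 = d4/3 = 9/2
  d9 = d6/5 = 11/2
  d10 = d7*3 = 42
Walk from origin (0, 0):
  seg 1: right by d4 = 27/2 → (27/2, 0)
  seg 2: left by d1 = 8 → (11/2, 0)
  seg 3: right by d9 = 11/2 → (11, 0)
  seg 4: down by d10 = 42 → (11, -42)
  seg 5: left by d8 = 9/2 → (13/2, -42)
  seg 6: down by d8 = 9/2 → (13/2, -93/2)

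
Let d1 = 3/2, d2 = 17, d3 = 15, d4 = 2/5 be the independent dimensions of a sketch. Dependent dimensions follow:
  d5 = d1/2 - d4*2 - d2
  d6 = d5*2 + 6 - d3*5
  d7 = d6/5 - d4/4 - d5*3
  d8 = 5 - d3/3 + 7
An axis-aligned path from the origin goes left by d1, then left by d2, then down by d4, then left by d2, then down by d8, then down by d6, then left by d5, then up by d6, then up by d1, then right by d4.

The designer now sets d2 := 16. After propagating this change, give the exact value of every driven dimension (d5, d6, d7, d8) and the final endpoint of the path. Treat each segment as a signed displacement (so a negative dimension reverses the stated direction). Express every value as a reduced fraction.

Apply edit: d2 := 16
  d5 = d1/2 - d4*2 - d2 = -321/20
  d6 = d5*2 + 6 - d3*5 = -1011/10
  d7 = d6/5 - d4/4 - d5*3 = 2783/100
  d8 = 5 - d3/3 + 7 = 7
Walk from origin (0, 0):
  seg 1: left by d1 = 3/2 → (-3/2, 0)
  seg 2: left by d2 = 16 → (-35/2, 0)
  seg 3: down by d4 = 2/5 → (-35/2, -2/5)
  seg 4: left by d2 = 16 → (-67/2, -2/5)
  seg 5: down by d8 = 7 → (-67/2, -37/5)
  seg 6: down by d6 = -1011/10 → (-67/2, 937/10)
  seg 7: left by d5 = -321/20 → (-349/20, 937/10)
  seg 8: up by d6 = -1011/10 → (-349/20, -37/5)
  seg 9: up by d1 = 3/2 → (-349/20, -59/10)
  seg 10: right by d4 = 2/5 → (-341/20, -59/10)

d5 = -321/20
d6 = -1011/10
d7 = 2783/100
d8 = 7
endpoint = (-341/20, -59/10)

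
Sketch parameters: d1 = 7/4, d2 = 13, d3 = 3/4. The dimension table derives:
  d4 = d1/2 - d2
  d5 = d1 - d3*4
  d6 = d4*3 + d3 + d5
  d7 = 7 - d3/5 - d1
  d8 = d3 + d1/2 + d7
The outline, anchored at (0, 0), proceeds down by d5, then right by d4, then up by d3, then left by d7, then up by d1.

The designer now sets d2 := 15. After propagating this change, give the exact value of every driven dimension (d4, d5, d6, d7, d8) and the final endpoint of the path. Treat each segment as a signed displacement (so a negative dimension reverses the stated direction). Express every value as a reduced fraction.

Apply edit: d2 := 15
  d4 = d1/2 - d2 = -113/8
  d5 = d1 - d3*4 = -5/4
  d6 = d4*3 + d3 + d5 = -343/8
  d7 = 7 - d3/5 - d1 = 51/10
  d8 = d3 + d1/2 + d7 = 269/40
Walk from origin (0, 0):
  seg 1: down by d5 = -5/4 → (0, 5/4)
  seg 2: right by d4 = -113/8 → (-113/8, 5/4)
  seg 3: up by d3 = 3/4 → (-113/8, 2)
  seg 4: left by d7 = 51/10 → (-769/40, 2)
  seg 5: up by d1 = 7/4 → (-769/40, 15/4)

d4 = -113/8
d5 = -5/4
d6 = -343/8
d7 = 51/10
d8 = 269/40
endpoint = (-769/40, 15/4)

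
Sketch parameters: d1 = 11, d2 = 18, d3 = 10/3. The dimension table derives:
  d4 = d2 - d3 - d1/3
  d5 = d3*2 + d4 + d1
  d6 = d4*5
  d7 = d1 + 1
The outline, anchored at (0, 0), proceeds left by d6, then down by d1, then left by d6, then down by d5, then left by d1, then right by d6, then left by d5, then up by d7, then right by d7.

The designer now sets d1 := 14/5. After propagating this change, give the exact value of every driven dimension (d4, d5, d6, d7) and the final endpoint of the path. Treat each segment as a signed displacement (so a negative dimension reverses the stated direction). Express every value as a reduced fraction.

Apply edit: d1 := 14/5
  d4 = d2 - d3 - d1/3 = 206/15
  d5 = d3*2 + d4 + d1 = 116/5
  d6 = d4*5 = 206/3
  d7 = d1 + 1 = 19/5
Walk from origin (0, 0):
  seg 1: left by d6 = 206/3 → (-206/3, 0)
  seg 2: down by d1 = 14/5 → (-206/3, -14/5)
  seg 3: left by d6 = 206/3 → (-412/3, -14/5)
  seg 4: down by d5 = 116/5 → (-412/3, -26)
  seg 5: left by d1 = 14/5 → (-2102/15, -26)
  seg 6: right by d6 = 206/3 → (-1072/15, -26)
  seg 7: left by d5 = 116/5 → (-284/3, -26)
  seg 8: up by d7 = 19/5 → (-284/3, -111/5)
  seg 9: right by d7 = 19/5 → (-1363/15, -111/5)

d4 = 206/15
d5 = 116/5
d6 = 206/3
d7 = 19/5
endpoint = (-1363/15, -111/5)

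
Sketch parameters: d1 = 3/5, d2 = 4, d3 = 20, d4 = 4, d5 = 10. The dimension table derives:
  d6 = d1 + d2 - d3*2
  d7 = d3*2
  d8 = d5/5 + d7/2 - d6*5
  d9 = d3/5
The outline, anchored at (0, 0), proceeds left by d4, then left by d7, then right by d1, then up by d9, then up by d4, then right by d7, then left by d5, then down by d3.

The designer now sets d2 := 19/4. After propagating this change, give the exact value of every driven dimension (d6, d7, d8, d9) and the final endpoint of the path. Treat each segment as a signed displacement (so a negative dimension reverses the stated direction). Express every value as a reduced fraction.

d6 = -693/20
d7 = 40
d8 = 781/4
d9 = 4
endpoint = (-67/5, -12)

Apply edit: d2 := 19/4
  d6 = d1 + d2 - d3*2 = -693/20
  d7 = d3*2 = 40
  d8 = d5/5 + d7/2 - d6*5 = 781/4
  d9 = d3/5 = 4
Walk from origin (0, 0):
  seg 1: left by d4 = 4 → (-4, 0)
  seg 2: left by d7 = 40 → (-44, 0)
  seg 3: right by d1 = 3/5 → (-217/5, 0)
  seg 4: up by d9 = 4 → (-217/5, 4)
  seg 5: up by d4 = 4 → (-217/5, 8)
  seg 6: right by d7 = 40 → (-17/5, 8)
  seg 7: left by d5 = 10 → (-67/5, 8)
  seg 8: down by d3 = 20 → (-67/5, -12)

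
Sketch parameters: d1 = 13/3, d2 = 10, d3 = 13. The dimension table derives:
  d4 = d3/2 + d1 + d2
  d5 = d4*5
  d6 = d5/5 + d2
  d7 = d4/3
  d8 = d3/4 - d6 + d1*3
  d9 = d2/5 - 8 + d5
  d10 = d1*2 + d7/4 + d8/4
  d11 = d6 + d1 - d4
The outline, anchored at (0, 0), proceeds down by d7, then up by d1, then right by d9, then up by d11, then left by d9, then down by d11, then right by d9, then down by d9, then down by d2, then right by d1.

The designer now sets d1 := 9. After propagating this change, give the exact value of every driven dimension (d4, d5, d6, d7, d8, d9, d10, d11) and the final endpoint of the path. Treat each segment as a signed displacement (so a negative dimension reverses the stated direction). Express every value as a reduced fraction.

Apply edit: d1 := 9
  d4 = d3/2 + d1 + d2 = 51/2
  d5 = d4*5 = 255/2
  d6 = d5/5 + d2 = 71/2
  d7 = d4/3 = 17/2
  d8 = d3/4 - d6 + d1*3 = -21/4
  d9 = d2/5 - 8 + d5 = 243/2
  d10 = d1*2 + d7/4 + d8/4 = 301/16
  d11 = d6 + d1 - d4 = 19
Walk from origin (0, 0):
  seg 1: down by d7 = 17/2 → (0, -17/2)
  seg 2: up by d1 = 9 → (0, 1/2)
  seg 3: right by d9 = 243/2 → (243/2, 1/2)
  seg 4: up by d11 = 19 → (243/2, 39/2)
  seg 5: left by d9 = 243/2 → (0, 39/2)
  seg 6: down by d11 = 19 → (0, 1/2)
  seg 7: right by d9 = 243/2 → (243/2, 1/2)
  seg 8: down by d9 = 243/2 → (243/2, -121)
  seg 9: down by d2 = 10 → (243/2, -131)
  seg 10: right by d1 = 9 → (261/2, -131)

d4 = 51/2
d5 = 255/2
d6 = 71/2
d7 = 17/2
d8 = -21/4
d9 = 243/2
d10 = 301/16
d11 = 19
endpoint = (261/2, -131)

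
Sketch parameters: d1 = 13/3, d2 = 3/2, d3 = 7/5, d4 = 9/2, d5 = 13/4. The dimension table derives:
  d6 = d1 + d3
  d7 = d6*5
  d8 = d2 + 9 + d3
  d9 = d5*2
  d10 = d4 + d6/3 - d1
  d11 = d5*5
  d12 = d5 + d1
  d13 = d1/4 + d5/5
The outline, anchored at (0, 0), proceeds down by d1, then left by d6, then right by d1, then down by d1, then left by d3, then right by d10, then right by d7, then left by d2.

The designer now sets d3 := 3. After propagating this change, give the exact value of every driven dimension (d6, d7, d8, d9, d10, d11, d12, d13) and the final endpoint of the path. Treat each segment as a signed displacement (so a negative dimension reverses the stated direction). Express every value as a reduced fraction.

Apply edit: d3 := 3
  d6 = d1 + d3 = 22/3
  d7 = d6*5 = 110/3
  d8 = d2 + 9 + d3 = 27/2
  d9 = d5*2 = 13/2
  d10 = d4 + d6/3 - d1 = 47/18
  d11 = d5*5 = 65/4
  d12 = d5 + d1 = 91/12
  d13 = d1/4 + d5/5 = 26/15
Walk from origin (0, 0):
  seg 1: down by d1 = 13/3 → (0, -13/3)
  seg 2: left by d6 = 22/3 → (-22/3, -13/3)
  seg 3: right by d1 = 13/3 → (-3, -13/3)
  seg 4: down by d1 = 13/3 → (-3, -26/3)
  seg 5: left by d3 = 3 → (-6, -26/3)
  seg 6: right by d10 = 47/18 → (-61/18, -26/3)
  seg 7: right by d7 = 110/3 → (599/18, -26/3)
  seg 8: left by d2 = 3/2 → (286/9, -26/3)

d6 = 22/3
d7 = 110/3
d8 = 27/2
d9 = 13/2
d10 = 47/18
d11 = 65/4
d12 = 91/12
d13 = 26/15
endpoint = (286/9, -26/3)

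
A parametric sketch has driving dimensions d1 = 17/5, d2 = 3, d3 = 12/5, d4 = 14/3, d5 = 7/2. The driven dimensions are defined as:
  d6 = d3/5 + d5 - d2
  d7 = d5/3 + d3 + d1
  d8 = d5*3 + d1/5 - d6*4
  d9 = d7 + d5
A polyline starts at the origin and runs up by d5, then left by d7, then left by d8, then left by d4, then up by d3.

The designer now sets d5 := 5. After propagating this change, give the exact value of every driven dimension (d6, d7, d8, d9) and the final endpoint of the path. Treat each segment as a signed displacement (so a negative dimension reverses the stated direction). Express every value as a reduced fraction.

Apply edit: d5 := 5
  d6 = d3/5 + d5 - d2 = 62/25
  d7 = d5/3 + d3 + d1 = 112/15
  d8 = d5*3 + d1/5 - d6*4 = 144/25
  d9 = d7 + d5 = 187/15
Walk from origin (0, 0):
  seg 1: up by d5 = 5 → (0, 5)
  seg 2: left by d7 = 112/15 → (-112/15, 5)
  seg 3: left by d8 = 144/25 → (-992/75, 5)
  seg 4: left by d4 = 14/3 → (-1342/75, 5)
  seg 5: up by d3 = 12/5 → (-1342/75, 37/5)

d6 = 62/25
d7 = 112/15
d8 = 144/25
d9 = 187/15
endpoint = (-1342/75, 37/5)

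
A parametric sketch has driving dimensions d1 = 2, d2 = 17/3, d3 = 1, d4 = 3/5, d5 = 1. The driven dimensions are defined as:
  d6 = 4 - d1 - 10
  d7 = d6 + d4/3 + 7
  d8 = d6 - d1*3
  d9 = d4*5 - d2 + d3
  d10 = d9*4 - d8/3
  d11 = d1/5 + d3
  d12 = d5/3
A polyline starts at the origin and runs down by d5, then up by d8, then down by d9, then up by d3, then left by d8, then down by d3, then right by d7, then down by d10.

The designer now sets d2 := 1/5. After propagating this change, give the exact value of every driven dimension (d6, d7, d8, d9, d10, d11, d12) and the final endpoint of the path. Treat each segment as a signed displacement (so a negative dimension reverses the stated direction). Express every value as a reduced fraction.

d6 = -8
d7 = -4/5
d8 = -14
d9 = 19/5
d10 = 298/15
d11 = 7/5
d12 = 1/3
endpoint = (66/5, -116/3)

Apply edit: d2 := 1/5
  d6 = 4 - d1 - 10 = -8
  d7 = d6 + d4/3 + 7 = -4/5
  d8 = d6 - d1*3 = -14
  d9 = d4*5 - d2 + d3 = 19/5
  d10 = d9*4 - d8/3 = 298/15
  d11 = d1/5 + d3 = 7/5
  d12 = d5/3 = 1/3
Walk from origin (0, 0):
  seg 1: down by d5 = 1 → (0, -1)
  seg 2: up by d8 = -14 → (0, -15)
  seg 3: down by d9 = 19/5 → (0, -94/5)
  seg 4: up by d3 = 1 → (0, -89/5)
  seg 5: left by d8 = -14 → (14, -89/5)
  seg 6: down by d3 = 1 → (14, -94/5)
  seg 7: right by d7 = -4/5 → (66/5, -94/5)
  seg 8: down by d10 = 298/15 → (66/5, -116/3)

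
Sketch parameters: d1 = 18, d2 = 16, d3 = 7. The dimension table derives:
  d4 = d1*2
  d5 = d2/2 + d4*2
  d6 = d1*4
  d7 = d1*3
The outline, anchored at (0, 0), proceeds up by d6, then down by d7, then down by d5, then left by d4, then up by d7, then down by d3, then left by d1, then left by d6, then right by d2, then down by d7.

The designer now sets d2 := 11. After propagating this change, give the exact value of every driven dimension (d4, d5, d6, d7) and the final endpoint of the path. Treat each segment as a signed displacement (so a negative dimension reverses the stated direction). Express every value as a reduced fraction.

Apply edit: d2 := 11
  d4 = d1*2 = 36
  d5 = d2/2 + d4*2 = 155/2
  d6 = d1*4 = 72
  d7 = d1*3 = 54
Walk from origin (0, 0):
  seg 1: up by d6 = 72 → (0, 72)
  seg 2: down by d7 = 54 → (0, 18)
  seg 3: down by d5 = 155/2 → (0, -119/2)
  seg 4: left by d4 = 36 → (-36, -119/2)
  seg 5: up by d7 = 54 → (-36, -11/2)
  seg 6: down by d3 = 7 → (-36, -25/2)
  seg 7: left by d1 = 18 → (-54, -25/2)
  seg 8: left by d6 = 72 → (-126, -25/2)
  seg 9: right by d2 = 11 → (-115, -25/2)
  seg 10: down by d7 = 54 → (-115, -133/2)

d4 = 36
d5 = 155/2
d6 = 72
d7 = 54
endpoint = (-115, -133/2)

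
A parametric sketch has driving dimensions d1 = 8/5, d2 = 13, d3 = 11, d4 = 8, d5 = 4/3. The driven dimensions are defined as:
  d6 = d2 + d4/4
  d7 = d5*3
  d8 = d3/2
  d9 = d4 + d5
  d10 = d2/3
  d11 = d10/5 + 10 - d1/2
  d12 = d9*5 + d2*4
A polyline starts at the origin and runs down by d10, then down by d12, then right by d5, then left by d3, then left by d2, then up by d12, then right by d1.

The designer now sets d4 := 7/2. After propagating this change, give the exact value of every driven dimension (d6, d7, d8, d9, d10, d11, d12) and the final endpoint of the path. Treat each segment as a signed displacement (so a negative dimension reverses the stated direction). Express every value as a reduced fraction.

Apply edit: d4 := 7/2
  d6 = d2 + d4/4 = 111/8
  d7 = d5*3 = 4
  d8 = d3/2 = 11/2
  d9 = d4 + d5 = 29/6
  d10 = d2/3 = 13/3
  d11 = d10/5 + 10 - d1/2 = 151/15
  d12 = d9*5 + d2*4 = 457/6
Walk from origin (0, 0):
  seg 1: down by d10 = 13/3 → (0, -13/3)
  seg 2: down by d12 = 457/6 → (0, -161/2)
  seg 3: right by d5 = 4/3 → (4/3, -161/2)
  seg 4: left by d3 = 11 → (-29/3, -161/2)
  seg 5: left by d2 = 13 → (-68/3, -161/2)
  seg 6: up by d12 = 457/6 → (-68/3, -13/3)
  seg 7: right by d1 = 8/5 → (-316/15, -13/3)

d6 = 111/8
d7 = 4
d8 = 11/2
d9 = 29/6
d10 = 13/3
d11 = 151/15
d12 = 457/6
endpoint = (-316/15, -13/3)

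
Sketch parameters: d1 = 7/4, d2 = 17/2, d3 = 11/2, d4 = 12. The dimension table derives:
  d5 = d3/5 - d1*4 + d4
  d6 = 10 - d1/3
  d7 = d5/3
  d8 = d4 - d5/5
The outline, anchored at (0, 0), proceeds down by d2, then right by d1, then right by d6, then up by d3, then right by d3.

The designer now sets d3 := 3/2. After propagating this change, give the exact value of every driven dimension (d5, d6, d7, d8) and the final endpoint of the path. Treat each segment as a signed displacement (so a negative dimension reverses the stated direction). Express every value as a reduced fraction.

Apply edit: d3 := 3/2
  d5 = d3/5 - d1*4 + d4 = 53/10
  d6 = 10 - d1/3 = 113/12
  d7 = d5/3 = 53/30
  d8 = d4 - d5/5 = 547/50
Walk from origin (0, 0):
  seg 1: down by d2 = 17/2 → (0, -17/2)
  seg 2: right by d1 = 7/4 → (7/4, -17/2)
  seg 3: right by d6 = 113/12 → (67/6, -17/2)
  seg 4: up by d3 = 3/2 → (67/6, -7)
  seg 5: right by d3 = 3/2 → (38/3, -7)

d5 = 53/10
d6 = 113/12
d7 = 53/30
d8 = 547/50
endpoint = (38/3, -7)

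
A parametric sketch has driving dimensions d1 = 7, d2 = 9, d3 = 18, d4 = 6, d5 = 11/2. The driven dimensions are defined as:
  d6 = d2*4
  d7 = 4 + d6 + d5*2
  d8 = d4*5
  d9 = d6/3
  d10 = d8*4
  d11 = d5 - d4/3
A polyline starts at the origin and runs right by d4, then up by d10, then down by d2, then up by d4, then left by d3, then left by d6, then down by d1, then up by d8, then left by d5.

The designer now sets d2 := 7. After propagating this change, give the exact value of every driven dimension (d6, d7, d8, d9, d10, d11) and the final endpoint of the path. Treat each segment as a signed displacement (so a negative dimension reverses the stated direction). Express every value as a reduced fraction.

d6 = 28
d7 = 43
d8 = 30
d9 = 28/3
d10 = 120
d11 = 7/2
endpoint = (-91/2, 142)

Apply edit: d2 := 7
  d6 = d2*4 = 28
  d7 = 4 + d6 + d5*2 = 43
  d8 = d4*5 = 30
  d9 = d6/3 = 28/3
  d10 = d8*4 = 120
  d11 = d5 - d4/3 = 7/2
Walk from origin (0, 0):
  seg 1: right by d4 = 6 → (6, 0)
  seg 2: up by d10 = 120 → (6, 120)
  seg 3: down by d2 = 7 → (6, 113)
  seg 4: up by d4 = 6 → (6, 119)
  seg 5: left by d3 = 18 → (-12, 119)
  seg 6: left by d6 = 28 → (-40, 119)
  seg 7: down by d1 = 7 → (-40, 112)
  seg 8: up by d8 = 30 → (-40, 142)
  seg 9: left by d5 = 11/2 → (-91/2, 142)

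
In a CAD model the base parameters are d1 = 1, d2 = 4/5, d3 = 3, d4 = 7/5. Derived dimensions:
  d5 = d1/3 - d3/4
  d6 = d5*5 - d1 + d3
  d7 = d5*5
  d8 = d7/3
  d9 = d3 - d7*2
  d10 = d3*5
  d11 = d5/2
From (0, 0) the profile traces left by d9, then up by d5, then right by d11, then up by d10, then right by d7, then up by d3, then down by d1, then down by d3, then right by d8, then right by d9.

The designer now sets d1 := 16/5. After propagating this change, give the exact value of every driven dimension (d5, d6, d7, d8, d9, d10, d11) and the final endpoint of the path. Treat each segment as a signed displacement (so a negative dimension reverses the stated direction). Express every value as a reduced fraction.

d5 = 19/60
d6 = 83/60
d7 = 19/12
d8 = 19/36
d9 = -1/6
d10 = 15
d11 = 19/120
endpoint = (817/360, 727/60)

Apply edit: d1 := 16/5
  d5 = d1/3 - d3/4 = 19/60
  d6 = d5*5 - d1 + d3 = 83/60
  d7 = d5*5 = 19/12
  d8 = d7/3 = 19/36
  d9 = d3 - d7*2 = -1/6
  d10 = d3*5 = 15
  d11 = d5/2 = 19/120
Walk from origin (0, 0):
  seg 1: left by d9 = -1/6 → (1/6, 0)
  seg 2: up by d5 = 19/60 → (1/6, 19/60)
  seg 3: right by d11 = 19/120 → (13/40, 19/60)
  seg 4: up by d10 = 15 → (13/40, 919/60)
  seg 5: right by d7 = 19/12 → (229/120, 919/60)
  seg 6: up by d3 = 3 → (229/120, 1099/60)
  seg 7: down by d1 = 16/5 → (229/120, 907/60)
  seg 8: down by d3 = 3 → (229/120, 727/60)
  seg 9: right by d8 = 19/36 → (877/360, 727/60)
  seg 10: right by d9 = -1/6 → (817/360, 727/60)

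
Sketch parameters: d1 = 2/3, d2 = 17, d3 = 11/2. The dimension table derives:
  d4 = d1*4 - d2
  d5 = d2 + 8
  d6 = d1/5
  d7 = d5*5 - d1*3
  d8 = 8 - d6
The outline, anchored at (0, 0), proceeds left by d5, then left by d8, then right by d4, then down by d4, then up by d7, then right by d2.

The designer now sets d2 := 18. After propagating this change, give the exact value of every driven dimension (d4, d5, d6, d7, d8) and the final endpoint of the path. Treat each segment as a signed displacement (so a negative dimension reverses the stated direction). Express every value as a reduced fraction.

d4 = -46/3
d5 = 26
d6 = 2/15
d7 = 128
d8 = 118/15
endpoint = (-156/5, 430/3)

Apply edit: d2 := 18
  d4 = d1*4 - d2 = -46/3
  d5 = d2 + 8 = 26
  d6 = d1/5 = 2/15
  d7 = d5*5 - d1*3 = 128
  d8 = 8 - d6 = 118/15
Walk from origin (0, 0):
  seg 1: left by d5 = 26 → (-26, 0)
  seg 2: left by d8 = 118/15 → (-508/15, 0)
  seg 3: right by d4 = -46/3 → (-246/5, 0)
  seg 4: down by d4 = -46/3 → (-246/5, 46/3)
  seg 5: up by d7 = 128 → (-246/5, 430/3)
  seg 6: right by d2 = 18 → (-156/5, 430/3)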